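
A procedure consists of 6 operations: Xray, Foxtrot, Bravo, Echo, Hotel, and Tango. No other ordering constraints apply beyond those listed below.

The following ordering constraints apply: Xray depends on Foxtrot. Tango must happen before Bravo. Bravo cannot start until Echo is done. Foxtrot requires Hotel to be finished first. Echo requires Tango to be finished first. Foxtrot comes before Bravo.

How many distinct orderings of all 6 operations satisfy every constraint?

The operations with no prerequisites are Hotel, Tango; any of them can be placed first.
Counting all ways to extend the partial order to a total order gives 16.

16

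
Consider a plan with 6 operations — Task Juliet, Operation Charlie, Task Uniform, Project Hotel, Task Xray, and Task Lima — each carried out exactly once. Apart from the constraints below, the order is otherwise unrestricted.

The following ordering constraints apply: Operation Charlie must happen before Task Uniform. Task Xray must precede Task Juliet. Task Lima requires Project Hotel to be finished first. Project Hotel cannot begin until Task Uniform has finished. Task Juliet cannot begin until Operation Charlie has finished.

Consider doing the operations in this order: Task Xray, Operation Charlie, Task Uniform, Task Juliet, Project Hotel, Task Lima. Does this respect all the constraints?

Yes

Checking each listed constraint against this order: for instance, Task Xray is in position 1 and Task Juliet in position 4, so that constraint holds — and the remaining constraints check out the same way.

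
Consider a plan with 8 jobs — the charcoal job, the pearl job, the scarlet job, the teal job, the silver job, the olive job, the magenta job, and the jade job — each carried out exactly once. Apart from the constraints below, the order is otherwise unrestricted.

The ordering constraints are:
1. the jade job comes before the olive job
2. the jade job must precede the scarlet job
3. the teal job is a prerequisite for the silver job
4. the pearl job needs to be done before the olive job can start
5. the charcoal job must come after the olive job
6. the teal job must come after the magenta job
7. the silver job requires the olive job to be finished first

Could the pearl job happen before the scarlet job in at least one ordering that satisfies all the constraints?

Yes

No chain of constraints runs from the scarlet job to the pearl job, so the scarlet job is not required to come first.
That means at least one valid schedule has the pearl job before the scarlet job.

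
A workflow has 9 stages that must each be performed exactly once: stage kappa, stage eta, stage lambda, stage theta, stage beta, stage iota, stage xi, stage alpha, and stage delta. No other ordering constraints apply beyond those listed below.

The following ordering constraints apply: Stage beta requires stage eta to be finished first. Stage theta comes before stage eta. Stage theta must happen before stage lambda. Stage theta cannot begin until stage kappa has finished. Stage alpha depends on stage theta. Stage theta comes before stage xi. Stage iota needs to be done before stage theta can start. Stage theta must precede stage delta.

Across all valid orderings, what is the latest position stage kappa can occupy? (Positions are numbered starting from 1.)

Every stage that must follow stage kappa has to come after it. Tracing all chains starting from stage kappa, those stages are: stage eta, stage lambda, stage theta, stage beta, stage xi, stage alpha, stage delta — 7 in total.
So at least 7 stages follow stage kappa, putting stage kappa no later than position 2. That position is achievable by scheduling everything else first.

2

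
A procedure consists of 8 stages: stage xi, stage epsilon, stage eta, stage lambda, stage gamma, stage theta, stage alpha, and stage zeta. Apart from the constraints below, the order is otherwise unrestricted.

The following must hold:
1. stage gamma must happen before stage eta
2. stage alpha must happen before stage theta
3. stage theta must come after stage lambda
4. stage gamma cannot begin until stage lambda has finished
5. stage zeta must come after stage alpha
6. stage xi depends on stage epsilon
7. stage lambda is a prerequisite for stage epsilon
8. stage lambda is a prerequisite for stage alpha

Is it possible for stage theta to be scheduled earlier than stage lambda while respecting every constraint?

Following stage lambda → stage theta, stage lambda must precede stage theta in every valid ordering.
Hence stage theta can never be scheduled before stage lambda.

No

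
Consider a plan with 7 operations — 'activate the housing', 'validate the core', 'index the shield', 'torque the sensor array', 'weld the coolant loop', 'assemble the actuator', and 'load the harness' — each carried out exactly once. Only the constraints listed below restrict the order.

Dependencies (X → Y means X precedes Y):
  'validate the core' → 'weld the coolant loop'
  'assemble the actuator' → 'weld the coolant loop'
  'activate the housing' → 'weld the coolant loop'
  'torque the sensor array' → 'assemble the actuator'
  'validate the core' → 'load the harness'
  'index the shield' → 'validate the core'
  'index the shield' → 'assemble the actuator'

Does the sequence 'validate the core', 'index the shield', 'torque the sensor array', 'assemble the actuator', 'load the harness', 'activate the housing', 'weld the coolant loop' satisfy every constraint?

No

Here 'index the shield' comes after 'validate the core'.
But one of the constraints requires 'index the shield' before 'validate the core', so this ordering violates it.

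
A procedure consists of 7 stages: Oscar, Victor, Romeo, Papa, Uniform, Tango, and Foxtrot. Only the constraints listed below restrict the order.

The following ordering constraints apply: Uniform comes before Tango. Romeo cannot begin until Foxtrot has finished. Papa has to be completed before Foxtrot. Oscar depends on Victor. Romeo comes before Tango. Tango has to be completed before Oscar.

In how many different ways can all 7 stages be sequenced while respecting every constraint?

The stages with no prerequisites are Victor, Papa, Uniform; any of them can be placed first.
Counting all ways to extend the partial order to a total order gives 24.

24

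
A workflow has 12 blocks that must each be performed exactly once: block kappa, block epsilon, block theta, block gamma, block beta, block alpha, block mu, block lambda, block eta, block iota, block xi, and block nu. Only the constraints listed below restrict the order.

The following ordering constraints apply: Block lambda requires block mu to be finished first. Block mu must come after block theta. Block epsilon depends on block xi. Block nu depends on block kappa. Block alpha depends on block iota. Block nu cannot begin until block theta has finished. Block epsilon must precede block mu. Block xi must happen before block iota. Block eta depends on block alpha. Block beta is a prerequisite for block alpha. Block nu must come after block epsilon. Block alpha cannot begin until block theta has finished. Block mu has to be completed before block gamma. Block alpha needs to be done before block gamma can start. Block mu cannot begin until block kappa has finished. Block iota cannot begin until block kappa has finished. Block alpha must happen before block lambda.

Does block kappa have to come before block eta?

Following the dependencies: block kappa → block iota → block alpha → block eta.
Hence block kappa necessarily comes before block eta.

Yes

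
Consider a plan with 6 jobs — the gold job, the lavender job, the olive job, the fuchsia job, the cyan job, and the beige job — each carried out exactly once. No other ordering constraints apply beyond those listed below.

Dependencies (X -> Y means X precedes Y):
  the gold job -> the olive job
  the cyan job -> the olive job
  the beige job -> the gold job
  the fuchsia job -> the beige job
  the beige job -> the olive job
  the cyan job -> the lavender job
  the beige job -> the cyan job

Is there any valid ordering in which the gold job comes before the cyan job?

No chain of constraints runs from the cyan job to the gold job, so the cyan job is not required to come first.
That means at least one valid schedule has the gold job before the cyan job.

Yes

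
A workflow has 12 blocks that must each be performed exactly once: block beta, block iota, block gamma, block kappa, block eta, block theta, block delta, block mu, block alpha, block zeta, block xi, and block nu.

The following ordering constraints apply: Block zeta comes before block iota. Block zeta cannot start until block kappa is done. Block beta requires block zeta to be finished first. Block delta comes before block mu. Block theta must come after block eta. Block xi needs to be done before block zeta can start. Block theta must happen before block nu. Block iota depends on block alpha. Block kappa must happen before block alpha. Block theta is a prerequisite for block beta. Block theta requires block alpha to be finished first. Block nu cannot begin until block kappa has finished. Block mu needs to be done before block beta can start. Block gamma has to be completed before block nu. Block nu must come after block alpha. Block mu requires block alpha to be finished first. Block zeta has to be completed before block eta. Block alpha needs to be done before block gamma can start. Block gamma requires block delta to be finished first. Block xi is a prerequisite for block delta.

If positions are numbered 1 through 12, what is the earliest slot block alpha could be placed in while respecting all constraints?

The only block forced before block alpha (directly or transitively) is block kappa.
With 1 mandatory predecessor, the earliest block alpha can sit is position 1+1 = 2, and placing just that one first achieves it.

2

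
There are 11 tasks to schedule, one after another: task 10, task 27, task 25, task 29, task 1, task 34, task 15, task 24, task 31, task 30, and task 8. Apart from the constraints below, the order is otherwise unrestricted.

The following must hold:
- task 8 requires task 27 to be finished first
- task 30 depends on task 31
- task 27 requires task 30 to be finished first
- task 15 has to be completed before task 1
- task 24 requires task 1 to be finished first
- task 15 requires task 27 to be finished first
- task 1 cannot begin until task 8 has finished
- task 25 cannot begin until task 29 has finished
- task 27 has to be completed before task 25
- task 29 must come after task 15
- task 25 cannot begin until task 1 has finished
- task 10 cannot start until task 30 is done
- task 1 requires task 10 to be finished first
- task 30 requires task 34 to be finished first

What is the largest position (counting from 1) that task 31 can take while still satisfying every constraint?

The tasks that are forced after task 31, directly or by a chain of constraints, are task 10, task 27, task 25, task 29, task 1, task 15, task 24, task 30, task 8. That's 9 tasks.
So at least 9 tasks follow task 31, putting task 31 no later than position 2. That position is achievable by scheduling everything else first.

2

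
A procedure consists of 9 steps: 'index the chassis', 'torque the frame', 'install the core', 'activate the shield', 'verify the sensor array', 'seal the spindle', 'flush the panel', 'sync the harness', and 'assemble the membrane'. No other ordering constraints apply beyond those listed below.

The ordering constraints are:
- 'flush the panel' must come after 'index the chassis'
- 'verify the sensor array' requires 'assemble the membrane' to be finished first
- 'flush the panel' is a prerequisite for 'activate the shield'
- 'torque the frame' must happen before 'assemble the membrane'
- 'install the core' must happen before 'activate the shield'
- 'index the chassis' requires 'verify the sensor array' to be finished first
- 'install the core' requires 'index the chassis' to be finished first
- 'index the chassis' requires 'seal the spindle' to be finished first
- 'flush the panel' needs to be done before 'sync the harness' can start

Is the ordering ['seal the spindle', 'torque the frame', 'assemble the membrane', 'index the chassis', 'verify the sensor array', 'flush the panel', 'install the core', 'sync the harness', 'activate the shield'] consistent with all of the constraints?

The sequence places 'index the chassis' ahead of 'verify the sensor array'.
Since 'verify the sensor array' is required before 'index the chassis', the ordering is invalid.

No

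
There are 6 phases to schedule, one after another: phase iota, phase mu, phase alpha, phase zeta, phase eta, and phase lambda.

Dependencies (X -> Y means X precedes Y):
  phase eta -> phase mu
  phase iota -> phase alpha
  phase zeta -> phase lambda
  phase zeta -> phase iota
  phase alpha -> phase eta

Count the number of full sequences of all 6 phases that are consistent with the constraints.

Phase zeta is the only phase with nothing required before it, so every ordering starts there.
Counting all ways to extend the partial order to a total order gives 5.

5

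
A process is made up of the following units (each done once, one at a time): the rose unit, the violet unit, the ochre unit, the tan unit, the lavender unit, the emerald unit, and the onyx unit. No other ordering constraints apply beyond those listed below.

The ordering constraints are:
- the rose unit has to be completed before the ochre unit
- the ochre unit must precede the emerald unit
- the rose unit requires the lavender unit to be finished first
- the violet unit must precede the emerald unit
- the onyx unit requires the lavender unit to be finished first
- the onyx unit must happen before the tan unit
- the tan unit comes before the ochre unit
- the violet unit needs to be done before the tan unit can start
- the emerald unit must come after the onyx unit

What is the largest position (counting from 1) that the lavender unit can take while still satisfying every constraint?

2

Following every chain forward from the lavender unit, the units that must come later are the rose unit, the ochre unit, the tan unit, the emerald unit, the onyx unit — 5 of them.
With 5 mandatory successors out of 7 units total, the latest slot for the lavender unit is 7−5 = 2, and it's reachable by doing all non-successors before the lavender unit.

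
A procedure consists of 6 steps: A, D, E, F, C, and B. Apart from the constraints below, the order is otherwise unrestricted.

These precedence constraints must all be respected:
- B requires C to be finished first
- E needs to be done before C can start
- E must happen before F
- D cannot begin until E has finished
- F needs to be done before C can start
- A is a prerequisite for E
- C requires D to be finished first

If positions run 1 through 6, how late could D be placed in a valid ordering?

Following every chain forward from D, the steps that must come later are C, B — 2 of them.
With 2 mandatory successors out of 6 steps total, the latest slot for D is 6−2 = 4, and it's reachable by doing all non-successors before D.

4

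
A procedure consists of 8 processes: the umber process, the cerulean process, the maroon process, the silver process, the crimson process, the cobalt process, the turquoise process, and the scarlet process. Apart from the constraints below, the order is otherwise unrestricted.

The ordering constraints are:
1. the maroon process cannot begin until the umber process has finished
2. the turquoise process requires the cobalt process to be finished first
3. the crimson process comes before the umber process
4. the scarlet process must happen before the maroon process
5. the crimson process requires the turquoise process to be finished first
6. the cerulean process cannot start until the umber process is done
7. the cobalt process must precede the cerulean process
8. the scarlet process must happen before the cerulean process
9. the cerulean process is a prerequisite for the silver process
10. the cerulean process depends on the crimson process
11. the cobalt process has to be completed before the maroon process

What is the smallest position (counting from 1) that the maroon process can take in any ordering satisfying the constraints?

The processes that are forced before the maroon process, directly or transitively, are the umber process, the crimson process, the cobalt process, the turquoise process, the scarlet process. That's 5 processes.
With 5 mandatory predecessors, the earliest the maroon process can sit is position 5+1 = 6, and placing just those 5 first achieves it.

6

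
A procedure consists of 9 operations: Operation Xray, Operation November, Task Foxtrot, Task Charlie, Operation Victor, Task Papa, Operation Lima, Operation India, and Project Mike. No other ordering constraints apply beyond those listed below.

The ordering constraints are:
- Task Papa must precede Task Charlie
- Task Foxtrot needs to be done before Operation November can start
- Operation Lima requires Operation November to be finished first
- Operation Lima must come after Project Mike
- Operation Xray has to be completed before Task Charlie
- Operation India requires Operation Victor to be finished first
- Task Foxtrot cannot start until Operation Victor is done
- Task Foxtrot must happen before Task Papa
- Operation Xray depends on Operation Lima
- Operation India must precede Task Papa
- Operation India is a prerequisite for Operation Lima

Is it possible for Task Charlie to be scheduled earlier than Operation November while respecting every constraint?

No

There is a dependency chain Operation November → Operation Lima → Operation Xray → Task Charlie, so Task Charlie always comes after Operation November.
So no valid ordering can have Task Charlie before Operation November.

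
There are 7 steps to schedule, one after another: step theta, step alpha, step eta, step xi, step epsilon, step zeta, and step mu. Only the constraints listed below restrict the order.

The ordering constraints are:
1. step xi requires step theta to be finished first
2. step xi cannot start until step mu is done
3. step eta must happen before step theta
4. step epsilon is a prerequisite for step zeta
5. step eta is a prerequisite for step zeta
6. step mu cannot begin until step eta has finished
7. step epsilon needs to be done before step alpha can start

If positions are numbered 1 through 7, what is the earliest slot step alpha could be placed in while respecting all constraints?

2

Working backwards through the constraints from step alpha, its only required predecessor is step epsilon.
With 1 mandatory predecessor, the earliest step alpha can sit is position 1+1 = 2, and placing just that one first achieves it.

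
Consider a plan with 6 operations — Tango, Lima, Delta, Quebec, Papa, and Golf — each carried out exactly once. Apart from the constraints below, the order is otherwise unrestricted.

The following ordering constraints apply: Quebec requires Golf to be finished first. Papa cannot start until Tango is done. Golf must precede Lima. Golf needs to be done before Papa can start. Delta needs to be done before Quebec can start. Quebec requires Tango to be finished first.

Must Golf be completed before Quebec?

Yes

Tracing the constraints gives a chain: Golf → Quebec.
That forces Golf before Quebec in every valid schedule.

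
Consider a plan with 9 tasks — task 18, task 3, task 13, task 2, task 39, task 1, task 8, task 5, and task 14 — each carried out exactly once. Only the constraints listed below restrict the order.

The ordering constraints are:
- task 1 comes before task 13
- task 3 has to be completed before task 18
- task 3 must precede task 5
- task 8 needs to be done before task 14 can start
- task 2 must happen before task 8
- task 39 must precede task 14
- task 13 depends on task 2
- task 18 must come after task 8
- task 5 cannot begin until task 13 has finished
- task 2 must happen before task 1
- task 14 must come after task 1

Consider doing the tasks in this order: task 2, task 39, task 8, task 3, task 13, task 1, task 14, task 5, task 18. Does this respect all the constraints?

No

The sequence places task 13 ahead of task 1.
That contradicts the constraint that task 1 must precede task 13.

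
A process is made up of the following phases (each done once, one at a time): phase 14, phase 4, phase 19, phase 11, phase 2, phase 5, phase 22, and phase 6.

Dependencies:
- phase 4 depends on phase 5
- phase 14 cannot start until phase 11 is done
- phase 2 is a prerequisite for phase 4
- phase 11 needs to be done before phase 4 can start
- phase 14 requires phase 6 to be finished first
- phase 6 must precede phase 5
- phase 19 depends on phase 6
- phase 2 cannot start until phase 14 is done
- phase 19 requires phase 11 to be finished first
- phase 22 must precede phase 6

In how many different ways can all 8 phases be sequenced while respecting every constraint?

49

2 phases have no prerequisites (phase 11, phase 22), so any of them could come first.
Counting all ways to extend the partial order to a total order gives 49.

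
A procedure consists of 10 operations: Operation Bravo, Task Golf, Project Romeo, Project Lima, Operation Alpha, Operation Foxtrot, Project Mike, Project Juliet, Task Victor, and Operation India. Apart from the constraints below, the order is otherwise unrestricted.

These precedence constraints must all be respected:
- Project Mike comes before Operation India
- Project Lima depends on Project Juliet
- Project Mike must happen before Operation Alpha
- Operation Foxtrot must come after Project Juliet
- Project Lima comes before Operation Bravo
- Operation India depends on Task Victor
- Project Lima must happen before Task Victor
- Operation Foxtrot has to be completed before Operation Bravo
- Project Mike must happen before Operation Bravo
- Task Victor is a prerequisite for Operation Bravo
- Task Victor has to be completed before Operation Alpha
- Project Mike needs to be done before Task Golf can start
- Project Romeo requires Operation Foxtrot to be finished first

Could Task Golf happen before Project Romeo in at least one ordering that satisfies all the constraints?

Yes

No chain of constraints runs from Project Romeo to Task Golf, so Project Romeo is not required to come first.
That means at least one valid schedule has Task Golf before Project Romeo.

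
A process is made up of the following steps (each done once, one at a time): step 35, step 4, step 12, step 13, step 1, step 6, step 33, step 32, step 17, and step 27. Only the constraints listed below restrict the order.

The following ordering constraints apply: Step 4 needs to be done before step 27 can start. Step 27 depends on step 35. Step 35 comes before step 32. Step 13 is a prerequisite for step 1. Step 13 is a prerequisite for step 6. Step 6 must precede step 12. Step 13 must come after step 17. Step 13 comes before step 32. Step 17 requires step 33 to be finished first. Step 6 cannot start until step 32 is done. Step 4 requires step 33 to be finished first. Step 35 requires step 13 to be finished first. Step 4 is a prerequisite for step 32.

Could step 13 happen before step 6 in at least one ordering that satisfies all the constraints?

Every valid ordering already has step 13 before step 6 (the constraints require it), so in particular at least one does.

Yes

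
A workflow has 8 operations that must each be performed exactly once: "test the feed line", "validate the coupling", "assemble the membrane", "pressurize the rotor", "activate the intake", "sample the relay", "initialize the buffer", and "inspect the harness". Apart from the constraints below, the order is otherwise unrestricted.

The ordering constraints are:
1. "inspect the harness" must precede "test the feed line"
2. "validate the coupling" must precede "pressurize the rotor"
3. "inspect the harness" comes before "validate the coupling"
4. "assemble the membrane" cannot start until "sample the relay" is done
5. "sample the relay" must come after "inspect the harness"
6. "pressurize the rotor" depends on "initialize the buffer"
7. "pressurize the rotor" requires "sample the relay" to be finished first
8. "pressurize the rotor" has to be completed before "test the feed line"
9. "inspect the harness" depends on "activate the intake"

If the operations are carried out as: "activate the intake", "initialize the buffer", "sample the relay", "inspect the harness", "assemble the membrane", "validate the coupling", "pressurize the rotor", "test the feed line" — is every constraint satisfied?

Here "inspect the harness" comes after "sample the relay".
Since "inspect the harness" is required before "sample the relay", the ordering is invalid.

No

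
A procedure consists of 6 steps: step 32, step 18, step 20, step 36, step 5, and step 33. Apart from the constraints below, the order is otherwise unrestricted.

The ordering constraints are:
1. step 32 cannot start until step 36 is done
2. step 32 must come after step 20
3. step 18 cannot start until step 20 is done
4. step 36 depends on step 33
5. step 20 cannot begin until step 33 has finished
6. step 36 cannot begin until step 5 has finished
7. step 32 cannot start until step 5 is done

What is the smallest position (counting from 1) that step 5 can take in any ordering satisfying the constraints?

1

No constraint forces any other step before step 5, so it can be placed first.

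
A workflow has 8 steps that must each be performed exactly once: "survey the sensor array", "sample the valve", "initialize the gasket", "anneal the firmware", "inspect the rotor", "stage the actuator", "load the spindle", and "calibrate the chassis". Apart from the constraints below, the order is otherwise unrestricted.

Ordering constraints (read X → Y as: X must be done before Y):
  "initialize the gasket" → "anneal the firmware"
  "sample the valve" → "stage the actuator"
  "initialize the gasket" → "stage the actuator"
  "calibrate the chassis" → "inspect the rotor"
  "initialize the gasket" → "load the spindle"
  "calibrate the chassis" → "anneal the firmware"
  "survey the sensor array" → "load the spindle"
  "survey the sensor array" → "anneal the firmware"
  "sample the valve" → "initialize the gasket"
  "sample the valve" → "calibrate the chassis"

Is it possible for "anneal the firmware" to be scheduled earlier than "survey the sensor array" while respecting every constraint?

The constraints give a chain "survey the sensor array" → "anneal the firmware", which forces "survey the sensor array" before "anneal the firmware".
So no valid ordering can have "anneal the firmware" before "survey the sensor array".

No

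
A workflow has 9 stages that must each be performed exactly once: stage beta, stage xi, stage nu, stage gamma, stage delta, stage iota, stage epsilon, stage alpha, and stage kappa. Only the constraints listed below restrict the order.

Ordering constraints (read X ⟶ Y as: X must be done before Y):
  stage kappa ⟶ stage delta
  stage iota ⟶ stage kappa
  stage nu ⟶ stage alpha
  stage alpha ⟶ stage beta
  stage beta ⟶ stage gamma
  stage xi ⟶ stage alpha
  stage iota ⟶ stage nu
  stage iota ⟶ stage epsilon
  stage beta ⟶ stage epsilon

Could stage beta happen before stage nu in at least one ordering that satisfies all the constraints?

There is a dependency chain stage nu → stage alpha → stage beta, so stage beta always comes after stage nu.
So no valid ordering can have stage beta before stage nu.

No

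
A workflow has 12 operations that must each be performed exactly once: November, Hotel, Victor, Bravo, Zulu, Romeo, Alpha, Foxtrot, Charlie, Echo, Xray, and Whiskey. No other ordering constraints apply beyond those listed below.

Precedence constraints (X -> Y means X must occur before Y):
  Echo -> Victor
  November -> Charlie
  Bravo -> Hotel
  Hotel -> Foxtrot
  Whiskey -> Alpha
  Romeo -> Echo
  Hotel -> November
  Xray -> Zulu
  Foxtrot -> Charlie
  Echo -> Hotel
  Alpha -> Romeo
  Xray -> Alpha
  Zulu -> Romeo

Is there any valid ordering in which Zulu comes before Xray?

No

The constraints give a chain Xray → Zulu, which forces Xray before Zulu.
So no valid ordering can have Zulu before Xray.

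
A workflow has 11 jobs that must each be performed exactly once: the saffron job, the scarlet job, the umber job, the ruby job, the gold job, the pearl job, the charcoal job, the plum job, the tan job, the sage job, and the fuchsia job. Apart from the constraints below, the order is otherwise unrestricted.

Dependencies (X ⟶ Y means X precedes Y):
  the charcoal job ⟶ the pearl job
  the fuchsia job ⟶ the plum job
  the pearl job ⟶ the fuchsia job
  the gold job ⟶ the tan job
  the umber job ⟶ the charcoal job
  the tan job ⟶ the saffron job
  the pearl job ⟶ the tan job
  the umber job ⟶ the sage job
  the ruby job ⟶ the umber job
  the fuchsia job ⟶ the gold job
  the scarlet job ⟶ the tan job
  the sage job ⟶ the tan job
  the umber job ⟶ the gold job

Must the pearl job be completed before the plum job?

Chaining the stated constraints: the pearl job → the fuchsia job → the plum job.
Hence the pearl job necessarily comes before the plum job.

Yes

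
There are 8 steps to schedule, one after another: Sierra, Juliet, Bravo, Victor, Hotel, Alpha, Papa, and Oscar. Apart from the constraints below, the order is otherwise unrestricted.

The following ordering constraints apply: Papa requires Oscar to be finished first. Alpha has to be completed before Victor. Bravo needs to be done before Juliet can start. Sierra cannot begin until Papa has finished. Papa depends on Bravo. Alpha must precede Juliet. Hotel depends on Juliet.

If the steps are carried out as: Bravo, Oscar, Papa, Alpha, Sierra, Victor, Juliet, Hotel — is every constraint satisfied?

Yes

Checking each listed constraint against this order: for instance, Bravo is in position 1 and Juliet in position 7, so that constraint holds — and the remaining constraints check out the same way.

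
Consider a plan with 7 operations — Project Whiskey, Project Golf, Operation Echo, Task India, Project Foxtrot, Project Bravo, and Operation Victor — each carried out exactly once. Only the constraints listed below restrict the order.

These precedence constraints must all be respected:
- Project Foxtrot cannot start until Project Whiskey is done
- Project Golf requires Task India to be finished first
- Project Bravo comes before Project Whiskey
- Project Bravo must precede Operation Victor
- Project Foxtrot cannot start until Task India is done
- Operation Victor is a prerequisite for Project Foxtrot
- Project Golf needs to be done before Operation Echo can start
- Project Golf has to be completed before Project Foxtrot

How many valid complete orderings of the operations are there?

60

The operations with no prerequisites are Task India, Project Bravo; any of them can be placed first.
Systematically extending each partial ordering one operation at a time and counting, there are 60 complete orderings.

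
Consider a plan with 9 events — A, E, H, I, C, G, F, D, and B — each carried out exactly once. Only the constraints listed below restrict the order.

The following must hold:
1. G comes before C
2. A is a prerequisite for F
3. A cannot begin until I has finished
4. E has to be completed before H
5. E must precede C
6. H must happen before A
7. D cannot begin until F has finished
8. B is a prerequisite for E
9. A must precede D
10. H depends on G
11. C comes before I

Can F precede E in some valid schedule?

No

There is a dependency chain E → H → A → F, so F always comes after E.
So no valid ordering can have F before E.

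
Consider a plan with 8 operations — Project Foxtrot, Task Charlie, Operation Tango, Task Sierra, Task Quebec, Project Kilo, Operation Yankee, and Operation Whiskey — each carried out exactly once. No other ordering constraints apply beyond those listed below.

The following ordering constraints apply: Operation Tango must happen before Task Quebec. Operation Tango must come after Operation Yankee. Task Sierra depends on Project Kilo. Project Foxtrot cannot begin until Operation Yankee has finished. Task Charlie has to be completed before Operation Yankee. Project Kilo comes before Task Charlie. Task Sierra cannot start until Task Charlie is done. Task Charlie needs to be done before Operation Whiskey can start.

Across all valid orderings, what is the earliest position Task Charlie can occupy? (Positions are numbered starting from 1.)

The only operation forced before Task Charlie (directly or transitively) is Project Kilo.
So at minimum 1 operation comes before Task Charlie, putting Task Charlie no earlier than position 2. That position is achievable by scheduling exactly that predecessor first.

2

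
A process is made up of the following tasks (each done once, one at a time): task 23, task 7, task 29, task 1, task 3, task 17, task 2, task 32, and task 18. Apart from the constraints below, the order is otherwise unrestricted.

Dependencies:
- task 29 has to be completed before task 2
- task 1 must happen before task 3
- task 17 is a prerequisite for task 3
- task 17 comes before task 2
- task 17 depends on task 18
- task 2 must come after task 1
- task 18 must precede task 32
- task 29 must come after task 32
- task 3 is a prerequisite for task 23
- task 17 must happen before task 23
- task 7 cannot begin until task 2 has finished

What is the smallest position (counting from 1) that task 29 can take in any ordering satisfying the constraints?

The tasks that are forced before task 29, directly or transitively, are task 32, task 18. That's 2 tasks.
So at minimum 2 tasks come before task 29, putting task 29 no earlier than position 3. That position is achievable by scheduling exactly those predecessors first.

3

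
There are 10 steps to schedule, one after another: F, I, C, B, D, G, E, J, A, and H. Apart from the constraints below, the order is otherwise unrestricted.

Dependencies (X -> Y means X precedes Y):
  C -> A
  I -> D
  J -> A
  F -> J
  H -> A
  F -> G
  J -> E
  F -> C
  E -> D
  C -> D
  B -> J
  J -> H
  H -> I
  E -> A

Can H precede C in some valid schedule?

No chain of constraints runs from C to H, so C is not required to come first.
So a valid ordering placing H earlier than C exists.

Yes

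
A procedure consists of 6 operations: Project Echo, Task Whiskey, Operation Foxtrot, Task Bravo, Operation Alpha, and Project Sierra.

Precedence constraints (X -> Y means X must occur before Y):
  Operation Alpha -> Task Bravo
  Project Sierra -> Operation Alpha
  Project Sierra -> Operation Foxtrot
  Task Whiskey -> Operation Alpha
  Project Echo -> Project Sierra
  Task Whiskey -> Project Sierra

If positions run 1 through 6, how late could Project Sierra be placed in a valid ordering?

3

Following every chain forward from Project Sierra, the operations that must come later are Operation Foxtrot, Task Bravo, Operation Alpha — 3 of them.
So at least 3 operations follow Project Sierra, putting Project Sierra no later than position 3. That position is achievable by scheduling everything else first.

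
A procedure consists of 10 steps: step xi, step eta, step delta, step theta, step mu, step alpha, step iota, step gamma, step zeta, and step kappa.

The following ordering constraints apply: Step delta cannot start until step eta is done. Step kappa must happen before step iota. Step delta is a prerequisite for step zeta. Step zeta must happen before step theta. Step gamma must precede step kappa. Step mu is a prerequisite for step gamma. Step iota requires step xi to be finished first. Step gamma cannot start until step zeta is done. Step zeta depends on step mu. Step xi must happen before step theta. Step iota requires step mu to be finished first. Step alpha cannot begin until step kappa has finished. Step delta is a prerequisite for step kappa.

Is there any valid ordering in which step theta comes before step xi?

Following step xi → step theta, step xi must precede step theta in every valid ordering.
Hence step theta can never be scheduled before step xi.

No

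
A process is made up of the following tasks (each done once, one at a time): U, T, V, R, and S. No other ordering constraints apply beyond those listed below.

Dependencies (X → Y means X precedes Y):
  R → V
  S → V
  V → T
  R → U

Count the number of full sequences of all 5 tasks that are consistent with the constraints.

2 tasks have no prerequisites (R, S), so any of them could come first.
Enumerating by repeatedly choosing an available task (one whose prerequisites are all placed) gives 7 distinct complete orderings.

7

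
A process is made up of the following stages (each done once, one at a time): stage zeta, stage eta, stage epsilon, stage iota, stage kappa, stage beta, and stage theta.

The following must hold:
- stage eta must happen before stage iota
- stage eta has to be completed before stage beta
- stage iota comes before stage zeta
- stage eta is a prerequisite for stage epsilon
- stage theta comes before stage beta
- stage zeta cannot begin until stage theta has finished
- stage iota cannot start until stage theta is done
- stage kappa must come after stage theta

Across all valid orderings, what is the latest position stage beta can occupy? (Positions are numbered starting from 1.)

No constraint forces any stage after stage beta, so it can be placed last, in position 7.

7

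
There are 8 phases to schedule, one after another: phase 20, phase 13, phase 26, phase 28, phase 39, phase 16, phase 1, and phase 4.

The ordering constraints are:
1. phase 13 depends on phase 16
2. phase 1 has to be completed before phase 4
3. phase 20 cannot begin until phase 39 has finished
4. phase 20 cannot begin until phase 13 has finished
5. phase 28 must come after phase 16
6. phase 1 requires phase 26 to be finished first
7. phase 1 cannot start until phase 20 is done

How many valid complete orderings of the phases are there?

96

The phases with no prerequisites are phase 26, phase 39, phase 16; any of them can be placed first.
Counting all ways to extend the partial order to a total order gives 96.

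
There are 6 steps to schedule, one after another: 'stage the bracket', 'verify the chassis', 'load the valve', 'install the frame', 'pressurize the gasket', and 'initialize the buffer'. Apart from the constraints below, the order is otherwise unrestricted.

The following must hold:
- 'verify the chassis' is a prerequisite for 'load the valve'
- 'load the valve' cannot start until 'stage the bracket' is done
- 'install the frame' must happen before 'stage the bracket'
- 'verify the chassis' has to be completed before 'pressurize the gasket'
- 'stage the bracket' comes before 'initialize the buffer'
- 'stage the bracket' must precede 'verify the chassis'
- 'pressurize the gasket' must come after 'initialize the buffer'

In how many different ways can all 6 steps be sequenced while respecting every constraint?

'install the frame' is the only step with nothing required before it, so every ordering starts there.
Counting all ways to extend the partial order to a total order gives 5.

5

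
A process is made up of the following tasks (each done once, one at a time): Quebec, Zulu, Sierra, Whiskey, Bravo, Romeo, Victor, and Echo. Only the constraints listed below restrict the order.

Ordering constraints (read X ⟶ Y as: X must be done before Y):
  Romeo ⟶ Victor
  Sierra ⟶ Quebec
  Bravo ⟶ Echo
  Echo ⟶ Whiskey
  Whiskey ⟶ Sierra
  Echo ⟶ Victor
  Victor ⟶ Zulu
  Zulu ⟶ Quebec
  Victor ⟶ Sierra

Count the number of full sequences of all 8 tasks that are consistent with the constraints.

17

2 tasks have no prerequisites (Bravo, Romeo), so any of them could come first.
Counting all ways to extend the partial order to a total order gives 17.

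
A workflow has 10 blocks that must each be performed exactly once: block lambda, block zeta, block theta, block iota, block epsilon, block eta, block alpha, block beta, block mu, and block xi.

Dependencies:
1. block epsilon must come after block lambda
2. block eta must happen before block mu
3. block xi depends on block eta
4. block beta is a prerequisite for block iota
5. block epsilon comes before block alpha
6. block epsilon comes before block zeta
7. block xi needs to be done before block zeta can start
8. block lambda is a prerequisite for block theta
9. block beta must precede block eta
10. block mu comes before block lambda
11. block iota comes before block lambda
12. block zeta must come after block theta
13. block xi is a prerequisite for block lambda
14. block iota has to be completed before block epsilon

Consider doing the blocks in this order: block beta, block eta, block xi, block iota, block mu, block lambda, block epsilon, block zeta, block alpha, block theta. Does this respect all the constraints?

No

Here block theta comes after block zeta.
But one of the constraints requires block theta before block zeta, so this ordering violates it.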